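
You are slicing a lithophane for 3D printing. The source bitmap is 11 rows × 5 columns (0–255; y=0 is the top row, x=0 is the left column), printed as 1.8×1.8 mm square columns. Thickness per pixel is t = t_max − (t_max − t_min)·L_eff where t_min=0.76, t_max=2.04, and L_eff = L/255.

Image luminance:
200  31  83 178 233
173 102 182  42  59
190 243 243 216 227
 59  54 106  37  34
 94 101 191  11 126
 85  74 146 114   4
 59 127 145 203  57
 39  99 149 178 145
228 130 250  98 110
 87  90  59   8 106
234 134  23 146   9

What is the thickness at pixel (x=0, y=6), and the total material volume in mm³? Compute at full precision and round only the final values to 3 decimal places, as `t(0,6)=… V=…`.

span = t_max - t_min = 2.04 - 0.76 = 1.280
L(0,6) = 59, L_eff = 59/255 = 0.231373
t(0,6) = 2.04 - 1.280·0.231373 = 1.744
Σt over all 11·5 pixels = 505643/6375 ≈ 79.3165490
V = pitch²·Σt = 1.8²·505643/6375 = 256.986

t(0,6)=1.744 V=256.986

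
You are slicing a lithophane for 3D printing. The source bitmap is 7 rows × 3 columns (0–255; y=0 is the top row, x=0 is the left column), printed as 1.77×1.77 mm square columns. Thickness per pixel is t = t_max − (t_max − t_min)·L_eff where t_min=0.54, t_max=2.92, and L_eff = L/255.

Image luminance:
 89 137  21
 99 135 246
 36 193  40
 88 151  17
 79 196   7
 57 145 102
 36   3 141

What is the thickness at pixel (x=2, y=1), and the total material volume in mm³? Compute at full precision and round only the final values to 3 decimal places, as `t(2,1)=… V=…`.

t(2,1)=0.624 V=133.102

span = t_max - t_min = 2.92 - 0.54 = 2.380
L(2,1) = 246, L_eff = 246/255 = 0.964706
t(2,1) = 2.92 - 2.380·0.964706 = 0.624
Σt over all 7·3 pixels = 15932/375 ≈ 42.4853333
V = pitch²·Σt = 1.77²·15932/375 = 133.102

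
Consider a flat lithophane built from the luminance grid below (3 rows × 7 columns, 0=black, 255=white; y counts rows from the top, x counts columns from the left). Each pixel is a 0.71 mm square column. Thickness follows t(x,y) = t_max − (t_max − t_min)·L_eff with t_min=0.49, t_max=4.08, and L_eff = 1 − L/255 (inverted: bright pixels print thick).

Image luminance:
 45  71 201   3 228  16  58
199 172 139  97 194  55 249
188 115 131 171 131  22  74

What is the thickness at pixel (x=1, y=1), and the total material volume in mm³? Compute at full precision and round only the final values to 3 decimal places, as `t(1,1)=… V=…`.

t(1,1)=2.911 V=23.348

span = t_max - t_min = 4.08 - 0.49 = 3.590
L(1,1) = 172, L_eff = 1 - 172/255 = 0.325490 (inverted)
t(1,1) = 4.08 - 3.590·0.325490 = 2.911
Σt over all 3·7 pixels = 98423/2125 ≈ 46.3167059
V = pitch²·Σt = 0.71²·98423/2125 = 23.348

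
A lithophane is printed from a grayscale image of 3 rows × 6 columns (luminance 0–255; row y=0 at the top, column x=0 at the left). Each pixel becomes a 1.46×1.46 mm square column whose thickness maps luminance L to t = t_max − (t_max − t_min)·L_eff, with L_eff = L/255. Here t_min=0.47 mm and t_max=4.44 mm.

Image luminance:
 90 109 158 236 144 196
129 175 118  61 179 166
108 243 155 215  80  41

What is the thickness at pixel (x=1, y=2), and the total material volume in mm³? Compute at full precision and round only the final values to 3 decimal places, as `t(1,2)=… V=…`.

span = t_max - t_min = 4.44 - 0.47 = 3.970
L(1,2) = 243, L_eff = 243/255 = 0.952941
t(1,2) = 4.44 - 3.970·0.952941 = 0.657
Σt over all 3·6 pixels = 1004569/25500 ≈ 39.3948627
V = pitch²·Σt = 1.46²·1004569/25500 = 83.974

t(1,2)=0.657 V=83.974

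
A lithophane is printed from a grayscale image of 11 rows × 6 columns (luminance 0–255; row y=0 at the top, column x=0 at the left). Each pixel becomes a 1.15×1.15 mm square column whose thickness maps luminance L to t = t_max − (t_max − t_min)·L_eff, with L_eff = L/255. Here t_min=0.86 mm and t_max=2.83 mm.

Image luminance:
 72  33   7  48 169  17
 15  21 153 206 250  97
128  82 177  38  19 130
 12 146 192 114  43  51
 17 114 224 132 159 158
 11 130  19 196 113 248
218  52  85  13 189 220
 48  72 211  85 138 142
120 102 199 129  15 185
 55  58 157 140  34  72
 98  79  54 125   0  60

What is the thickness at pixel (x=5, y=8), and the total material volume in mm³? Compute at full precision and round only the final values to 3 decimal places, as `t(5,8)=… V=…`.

span = t_max - t_min = 2.83 - 0.86 = 1.970
L(5,8) = 185, L_eff = 185/255 = 0.725490
t(5,8) = 2.83 - 1.970·0.725490 = 1.401
Σt over all 11·6 pixels = 1702189/12750 ≈ 133.5050196
V = pitch²·Σt = 1.15²·1702189/12750 = 176.560

t(5,8)=1.401 V=176.560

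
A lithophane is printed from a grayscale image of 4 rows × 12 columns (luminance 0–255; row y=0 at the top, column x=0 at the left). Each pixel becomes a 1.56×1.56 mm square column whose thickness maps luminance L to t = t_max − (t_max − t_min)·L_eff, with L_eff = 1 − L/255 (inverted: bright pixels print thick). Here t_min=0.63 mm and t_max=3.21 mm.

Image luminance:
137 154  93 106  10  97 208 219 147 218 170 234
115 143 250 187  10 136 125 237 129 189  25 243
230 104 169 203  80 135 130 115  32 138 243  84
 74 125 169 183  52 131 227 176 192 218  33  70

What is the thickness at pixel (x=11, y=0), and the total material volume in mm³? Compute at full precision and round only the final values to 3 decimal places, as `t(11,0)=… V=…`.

t(11,0)=2.998 V=243.363

span = t_max - t_min = 3.21 - 0.63 = 2.580
L(11,0) = 234, L_eff = 1 - 234/255 = 0.082353 (inverted)
t(11,0) = 3.21 - 2.580·0.082353 = 2.998
Σt over all 4·12 pixels = 85001/850 ≈ 100.0011765
V = pitch²·Σt = 1.56²·85001/850 = 243.363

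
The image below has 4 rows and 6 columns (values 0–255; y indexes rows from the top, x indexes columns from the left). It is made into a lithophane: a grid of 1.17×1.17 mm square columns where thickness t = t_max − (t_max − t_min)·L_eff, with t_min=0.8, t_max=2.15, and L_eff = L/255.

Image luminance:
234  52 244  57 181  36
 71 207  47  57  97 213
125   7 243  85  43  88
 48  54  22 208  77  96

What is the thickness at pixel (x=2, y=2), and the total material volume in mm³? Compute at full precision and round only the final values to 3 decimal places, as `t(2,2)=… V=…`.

t(2,2)=0.864 V=51.851

span = t_max - t_min = 2.15 - 0.8 = 1.350
L(2,2) = 243, L_eff = 243/255 = 0.952941
t(2,2) = 2.15 - 1.350·0.952941 = 0.864
Σt over all 4·6 pixels = 16098/425 ≈ 37.8776471
V = pitch²·Σt = 1.17²·16098/425 = 51.851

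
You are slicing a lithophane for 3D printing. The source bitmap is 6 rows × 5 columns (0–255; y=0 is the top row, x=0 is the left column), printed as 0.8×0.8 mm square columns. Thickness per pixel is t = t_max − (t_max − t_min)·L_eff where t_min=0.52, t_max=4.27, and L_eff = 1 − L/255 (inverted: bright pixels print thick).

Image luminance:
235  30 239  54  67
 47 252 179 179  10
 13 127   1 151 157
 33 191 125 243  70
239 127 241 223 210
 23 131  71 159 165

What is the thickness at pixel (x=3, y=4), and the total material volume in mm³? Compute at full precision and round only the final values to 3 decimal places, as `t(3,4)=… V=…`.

t(3,4)=3.799 V=47.556

span = t_max - t_min = 4.27 - 0.52 = 3.750
L(3,4) = 223, L_eff = 1 - 223/255 = 0.125490 (inverted)
t(3,4) = 4.27 - 3.750·0.125490 = 3.799
Σt over all 6·5 pixels = 6316/85 ≈ 74.3058824
V = pitch²·Σt = 0.8²·6316/85 = 47.556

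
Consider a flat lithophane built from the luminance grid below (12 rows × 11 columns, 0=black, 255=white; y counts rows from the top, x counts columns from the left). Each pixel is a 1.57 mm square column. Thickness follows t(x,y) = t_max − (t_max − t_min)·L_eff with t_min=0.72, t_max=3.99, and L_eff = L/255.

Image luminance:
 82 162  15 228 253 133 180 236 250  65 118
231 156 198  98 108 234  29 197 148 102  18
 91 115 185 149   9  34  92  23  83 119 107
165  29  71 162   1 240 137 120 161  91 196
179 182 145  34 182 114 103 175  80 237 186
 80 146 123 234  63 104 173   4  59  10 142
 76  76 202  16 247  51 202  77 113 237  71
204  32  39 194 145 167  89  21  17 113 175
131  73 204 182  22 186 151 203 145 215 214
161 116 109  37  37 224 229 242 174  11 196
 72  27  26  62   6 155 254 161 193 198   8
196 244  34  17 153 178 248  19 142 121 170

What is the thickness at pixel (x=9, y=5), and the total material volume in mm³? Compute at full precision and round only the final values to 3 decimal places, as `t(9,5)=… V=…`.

t(9,5)=3.862 V=764.469

span = t_max - t_min = 3.99 - 0.72 = 3.270
L(9,5) = 10, L_eff = 10/255 = 0.039216
t(9,5) = 3.99 - 3.270·0.039216 = 3.862
Σt over all 12·11 pixels = 1318103/4250 ≈ 310.1418824
V = pitch²·Σt = 1.57²·1318103/4250 = 764.469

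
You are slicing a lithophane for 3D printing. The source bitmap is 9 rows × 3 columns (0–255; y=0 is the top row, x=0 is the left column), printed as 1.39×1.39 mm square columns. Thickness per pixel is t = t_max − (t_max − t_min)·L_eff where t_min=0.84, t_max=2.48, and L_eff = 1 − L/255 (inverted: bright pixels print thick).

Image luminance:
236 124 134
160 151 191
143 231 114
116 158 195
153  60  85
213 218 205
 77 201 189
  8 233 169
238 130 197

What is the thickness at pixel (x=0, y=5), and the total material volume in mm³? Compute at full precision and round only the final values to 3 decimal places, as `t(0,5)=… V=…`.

t(0,5)=2.210 V=97.612

span = t_max - t_min = 2.48 - 0.84 = 1.640
L(0,5) = 213, L_eff = 1 - 213/255 = 0.164706 (inverted)
t(0,5) = 2.48 - 1.640·0.164706 = 2.210
Σt over all 9·3 pixels = 107358/2125 ≈ 50.5214118
V = pitch²·Σt = 1.39²·107358/2125 = 97.612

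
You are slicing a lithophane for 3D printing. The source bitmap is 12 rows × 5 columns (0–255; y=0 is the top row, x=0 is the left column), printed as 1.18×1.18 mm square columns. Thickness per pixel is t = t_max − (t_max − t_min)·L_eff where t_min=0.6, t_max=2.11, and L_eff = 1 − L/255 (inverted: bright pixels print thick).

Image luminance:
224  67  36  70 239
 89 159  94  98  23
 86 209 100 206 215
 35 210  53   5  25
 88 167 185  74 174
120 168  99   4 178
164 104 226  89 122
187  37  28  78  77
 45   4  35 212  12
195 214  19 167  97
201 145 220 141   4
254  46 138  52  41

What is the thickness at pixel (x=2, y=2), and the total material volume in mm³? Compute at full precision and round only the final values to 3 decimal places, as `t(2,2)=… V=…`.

span = t_max - t_min = 2.11 - 0.6 = 1.510
L(2,2) = 100, L_eff = 1 - 100/255 = 0.607843 (inverted)
t(2,2) = 2.11 - 1.510·0.607843 = 1.192
Σt over all 12·5 pixels = 976477/12750 ≈ 76.5864314
V = pitch²·Σt = 1.18²·976477/12750 = 106.639

t(2,2)=1.192 V=106.639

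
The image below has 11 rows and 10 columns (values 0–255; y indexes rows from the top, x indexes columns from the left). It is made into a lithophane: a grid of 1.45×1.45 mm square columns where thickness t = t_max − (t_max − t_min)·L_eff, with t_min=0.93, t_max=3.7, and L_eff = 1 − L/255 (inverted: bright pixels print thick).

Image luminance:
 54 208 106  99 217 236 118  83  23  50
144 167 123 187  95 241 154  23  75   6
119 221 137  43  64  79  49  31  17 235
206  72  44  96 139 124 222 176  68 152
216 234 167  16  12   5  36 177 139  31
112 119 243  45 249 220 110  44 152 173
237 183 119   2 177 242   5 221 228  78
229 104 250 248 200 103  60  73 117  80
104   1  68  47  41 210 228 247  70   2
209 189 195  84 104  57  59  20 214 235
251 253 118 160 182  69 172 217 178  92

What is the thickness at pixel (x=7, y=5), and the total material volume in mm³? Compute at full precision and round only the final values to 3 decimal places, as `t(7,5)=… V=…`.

span = t_max - t_min = 3.7 - 0.93 = 2.770
L(7,5) = 44, L_eff = 1 - 44/255 = 0.827451 (inverted)
t(7,5) = 3.7 - 2.770·0.827451 = 1.408
Σt over all 11·10 pixels = 436783/1700 ≈ 256.9311765
V = pitch²·Σt = 1.45²·436783/1700 = 540.198

t(7,5)=1.408 V=540.198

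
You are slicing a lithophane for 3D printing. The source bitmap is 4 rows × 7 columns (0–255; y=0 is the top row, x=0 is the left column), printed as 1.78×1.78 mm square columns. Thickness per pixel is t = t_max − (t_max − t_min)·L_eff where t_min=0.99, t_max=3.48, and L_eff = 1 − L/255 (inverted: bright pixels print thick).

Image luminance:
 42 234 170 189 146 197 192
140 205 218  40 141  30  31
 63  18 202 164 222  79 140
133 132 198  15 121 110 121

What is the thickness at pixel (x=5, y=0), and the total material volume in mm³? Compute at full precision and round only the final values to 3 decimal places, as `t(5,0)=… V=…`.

t(5,0)=2.914 V=202.084

span = t_max - t_min = 3.48 - 0.99 = 2.490
L(5,0) = 197, L_eff = 1 - 197/255 = 0.227451 (inverted)
t(5,0) = 3.48 - 2.490·0.227451 = 2.914
Σt over all 4·7 pixels = 542139/8500 ≈ 63.7810588
V = pitch²·Σt = 1.78²·542139/8500 = 202.084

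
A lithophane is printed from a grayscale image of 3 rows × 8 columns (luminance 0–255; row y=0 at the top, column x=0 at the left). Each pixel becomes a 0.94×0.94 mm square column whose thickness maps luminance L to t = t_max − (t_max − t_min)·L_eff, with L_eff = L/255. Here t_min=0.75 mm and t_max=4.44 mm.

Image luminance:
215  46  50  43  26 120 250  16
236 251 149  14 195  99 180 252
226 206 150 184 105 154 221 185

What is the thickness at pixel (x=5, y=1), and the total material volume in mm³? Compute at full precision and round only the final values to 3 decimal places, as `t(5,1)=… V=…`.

span = t_max - t_min = 4.44 - 0.75 = 3.690
L(5,1) = 99, L_eff = 99/255 = 0.388235
t(5,1) = 4.44 - 3.690·0.388235 = 3.007
Σt over all 3·8 pixels = 466281/8500 ≈ 54.8565882
V = pitch²·Σt = 0.94²·466281/8500 = 48.471

t(5,1)=3.007 V=48.471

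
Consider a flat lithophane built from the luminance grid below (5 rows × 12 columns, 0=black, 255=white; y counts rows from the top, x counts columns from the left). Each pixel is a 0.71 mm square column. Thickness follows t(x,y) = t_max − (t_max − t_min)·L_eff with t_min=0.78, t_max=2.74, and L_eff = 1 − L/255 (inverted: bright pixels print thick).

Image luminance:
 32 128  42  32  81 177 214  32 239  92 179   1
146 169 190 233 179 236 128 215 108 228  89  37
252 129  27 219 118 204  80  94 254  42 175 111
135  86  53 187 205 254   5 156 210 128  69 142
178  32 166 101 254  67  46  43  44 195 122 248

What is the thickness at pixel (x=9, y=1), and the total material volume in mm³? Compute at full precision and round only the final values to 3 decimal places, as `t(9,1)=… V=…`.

t(9,1)=2.532 V=54.736

span = t_max - t_min = 2.74 - 0.78 = 1.960
L(9,1) = 228, L_eff = 1 - 228/255 = 0.105882 (inverted)
t(9,1) = 2.74 - 1.960·0.105882 = 2.532
Σt over all 5·12 pixels = 692212/6375 ≈ 108.5822745
V = pitch²·Σt = 0.71²·692212/6375 = 54.736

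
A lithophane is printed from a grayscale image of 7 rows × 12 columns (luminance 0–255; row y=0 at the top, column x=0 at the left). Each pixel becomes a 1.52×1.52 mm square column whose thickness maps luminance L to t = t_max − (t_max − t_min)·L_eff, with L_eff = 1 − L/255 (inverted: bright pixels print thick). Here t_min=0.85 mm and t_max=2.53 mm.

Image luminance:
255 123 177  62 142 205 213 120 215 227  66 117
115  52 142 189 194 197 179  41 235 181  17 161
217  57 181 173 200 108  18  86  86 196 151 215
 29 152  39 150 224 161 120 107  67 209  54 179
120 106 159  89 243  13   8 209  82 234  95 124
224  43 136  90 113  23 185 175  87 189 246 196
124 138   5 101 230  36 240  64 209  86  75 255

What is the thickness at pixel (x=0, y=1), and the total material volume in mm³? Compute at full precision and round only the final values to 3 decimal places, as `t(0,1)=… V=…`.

span = t_max - t_min = 2.53 - 0.85 = 1.680
L(0,1) = 115, L_eff = 1 - 115/255 = 0.549020 (inverted)
t(0,1) = 2.53 - 1.680·0.549020 = 1.608
Σt over all 7·12 pixels = 313509/2125 ≈ 147.5336471
V = pitch²·Σt = 1.52²·313509/2125 = 340.862

t(0,1)=1.608 V=340.862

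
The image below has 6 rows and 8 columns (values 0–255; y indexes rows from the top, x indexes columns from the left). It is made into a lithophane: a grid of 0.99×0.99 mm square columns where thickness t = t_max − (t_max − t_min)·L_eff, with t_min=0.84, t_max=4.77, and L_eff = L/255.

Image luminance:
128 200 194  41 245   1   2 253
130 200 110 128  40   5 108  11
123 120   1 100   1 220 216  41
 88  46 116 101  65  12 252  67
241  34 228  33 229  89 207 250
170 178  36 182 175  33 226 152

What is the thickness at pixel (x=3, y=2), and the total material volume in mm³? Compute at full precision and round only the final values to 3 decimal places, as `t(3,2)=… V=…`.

span = t_max - t_min = 4.77 - 0.84 = 3.930
L(3,2) = 100, L_eff = 100/255 = 0.392157
t(3,2) = 4.77 - 3.930·0.392157 = 3.229
Σt over all 6·8 pixels = 295673/2125 ≈ 139.1402353
V = pitch²·Σt = 0.99²·295673/2125 = 136.371

t(3,2)=3.229 V=136.371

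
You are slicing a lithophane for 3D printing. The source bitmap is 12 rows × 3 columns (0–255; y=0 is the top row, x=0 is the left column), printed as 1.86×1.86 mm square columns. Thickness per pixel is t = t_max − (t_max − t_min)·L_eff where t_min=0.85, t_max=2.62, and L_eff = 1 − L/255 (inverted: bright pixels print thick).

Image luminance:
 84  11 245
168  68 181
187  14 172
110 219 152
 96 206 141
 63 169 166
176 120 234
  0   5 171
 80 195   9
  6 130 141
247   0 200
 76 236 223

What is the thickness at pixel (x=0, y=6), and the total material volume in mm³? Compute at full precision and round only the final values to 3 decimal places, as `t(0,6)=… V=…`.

t(0,6)=2.072 V=218.752

span = t_max - t_min = 2.62 - 0.85 = 1.770
L(0,6) = 176, L_eff = 1 - 176/255 = 0.309804 (inverted)
t(0,6) = 2.62 - 1.770·0.309804 = 2.072
Σt over all 12·3 pixels = 537459/8500 ≈ 63.2304706
V = pitch²·Σt = 1.86²·537459/8500 = 218.752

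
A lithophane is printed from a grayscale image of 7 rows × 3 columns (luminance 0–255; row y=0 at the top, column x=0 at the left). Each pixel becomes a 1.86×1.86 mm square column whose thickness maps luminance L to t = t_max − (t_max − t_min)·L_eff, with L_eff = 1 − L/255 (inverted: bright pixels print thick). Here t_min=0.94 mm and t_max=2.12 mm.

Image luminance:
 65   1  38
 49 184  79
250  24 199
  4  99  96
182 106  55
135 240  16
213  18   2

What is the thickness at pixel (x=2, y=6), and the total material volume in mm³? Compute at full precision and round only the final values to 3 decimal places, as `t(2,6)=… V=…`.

span = t_max - t_min = 2.12 - 0.94 = 1.180
L(2,6) = 2, L_eff = 1 - 2/255 = 0.992157 (inverted)
t(2,6) = 2.12 - 1.180·0.992157 = 0.949
Σt over all 7·3 pixels = 12431/425 ≈ 29.2494118
V = pitch²·Σt = 1.86²·12431/425 = 101.191

t(2,6)=0.949 V=101.191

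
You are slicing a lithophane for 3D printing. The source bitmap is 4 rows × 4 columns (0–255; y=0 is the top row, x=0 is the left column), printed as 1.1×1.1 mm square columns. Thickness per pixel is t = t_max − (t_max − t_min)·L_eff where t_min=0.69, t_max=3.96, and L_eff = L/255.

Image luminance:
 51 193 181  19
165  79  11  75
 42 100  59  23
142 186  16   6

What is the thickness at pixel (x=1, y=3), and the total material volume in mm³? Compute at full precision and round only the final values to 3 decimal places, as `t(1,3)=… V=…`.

t(1,3)=1.575 V=55.749

span = t_max - t_min = 3.96 - 0.69 = 3.270
L(1,3) = 186, L_eff = 186/255 = 0.729412
t(1,3) = 3.96 - 3.270·0.729412 = 1.575
Σt over all 4·4 pixels = 97907/2125 ≈ 46.0738824
V = pitch²·Σt = 1.1²·97907/2125 = 55.749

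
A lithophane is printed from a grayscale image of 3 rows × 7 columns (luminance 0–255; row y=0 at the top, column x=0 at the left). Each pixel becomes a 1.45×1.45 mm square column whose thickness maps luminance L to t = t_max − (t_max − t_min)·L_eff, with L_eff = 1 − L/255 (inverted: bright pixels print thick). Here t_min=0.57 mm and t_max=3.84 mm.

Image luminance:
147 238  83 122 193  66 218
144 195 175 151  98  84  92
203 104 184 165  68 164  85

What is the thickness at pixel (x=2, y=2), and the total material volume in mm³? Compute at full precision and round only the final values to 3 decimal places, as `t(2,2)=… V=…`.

span = t_max - t_min = 3.84 - 0.57 = 3.270
L(2,2) = 184, L_eff = 1 - 184/255 = 0.278431 (inverted)
t(2,2) = 3.84 - 3.270·0.278431 = 2.930
Σt over all 3·7 pixels = 106614/2125 ≈ 50.1712941
V = pitch²·Σt = 1.45²·106614/2125 = 105.485

t(2,2)=2.930 V=105.485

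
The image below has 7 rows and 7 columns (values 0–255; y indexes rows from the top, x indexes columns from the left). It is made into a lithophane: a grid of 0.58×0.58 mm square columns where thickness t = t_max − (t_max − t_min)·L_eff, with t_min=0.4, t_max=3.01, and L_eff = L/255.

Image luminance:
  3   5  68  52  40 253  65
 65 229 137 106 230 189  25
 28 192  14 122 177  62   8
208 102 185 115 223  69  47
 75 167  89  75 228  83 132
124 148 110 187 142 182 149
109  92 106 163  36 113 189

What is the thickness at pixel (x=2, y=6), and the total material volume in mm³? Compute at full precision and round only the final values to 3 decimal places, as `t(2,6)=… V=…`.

t(2,6)=1.925 V=29.928

span = t_max - t_min = 3.01 - 0.4 = 2.610
L(2,6) = 106, L_eff = 106/255 = 0.415686
t(2,6) = 3.01 - 2.610·0.415686 = 1.925
Σt over all 7·7 pixels = 756199/8500 ≈ 88.9645882
V = pitch²·Σt = 0.58²·756199/8500 = 29.928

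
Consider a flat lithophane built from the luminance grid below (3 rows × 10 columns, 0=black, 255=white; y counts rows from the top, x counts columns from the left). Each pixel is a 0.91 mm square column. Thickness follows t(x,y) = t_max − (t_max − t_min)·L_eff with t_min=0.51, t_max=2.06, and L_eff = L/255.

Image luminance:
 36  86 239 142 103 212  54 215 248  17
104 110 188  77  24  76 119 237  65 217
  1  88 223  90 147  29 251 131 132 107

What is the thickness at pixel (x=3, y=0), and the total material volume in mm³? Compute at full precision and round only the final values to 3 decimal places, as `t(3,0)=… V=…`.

t(3,0)=1.197 V=32.210

span = t_max - t_min = 2.06 - 0.51 = 1.550
L(3,0) = 142, L_eff = 142/255 = 0.556863
t(3,0) = 2.06 - 1.550·0.556863 = 1.197
Σt over all 3·10 pixels = 16531/425 ≈ 38.8964706
V = pitch²·Σt = 0.91²·16531/425 = 32.210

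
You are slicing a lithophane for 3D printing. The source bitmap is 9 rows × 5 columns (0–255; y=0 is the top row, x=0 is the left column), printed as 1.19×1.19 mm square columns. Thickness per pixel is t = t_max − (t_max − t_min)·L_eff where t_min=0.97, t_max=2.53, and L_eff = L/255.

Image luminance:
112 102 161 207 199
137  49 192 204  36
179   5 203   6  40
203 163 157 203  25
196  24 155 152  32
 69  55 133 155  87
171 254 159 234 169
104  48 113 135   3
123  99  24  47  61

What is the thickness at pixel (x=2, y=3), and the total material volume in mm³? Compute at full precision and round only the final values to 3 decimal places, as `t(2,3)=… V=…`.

t(2,3)=1.570 V=114.572

span = t_max - t_min = 2.53 - 0.97 = 1.560
L(2,3) = 157, L_eff = 157/255 = 0.615686
t(2,3) = 2.53 - 1.560·0.615686 = 1.570
Σt over all 9·5 pixels = 137541/1700 ≈ 80.9064706
V = pitch²·Σt = 1.19²·137541/1700 = 114.572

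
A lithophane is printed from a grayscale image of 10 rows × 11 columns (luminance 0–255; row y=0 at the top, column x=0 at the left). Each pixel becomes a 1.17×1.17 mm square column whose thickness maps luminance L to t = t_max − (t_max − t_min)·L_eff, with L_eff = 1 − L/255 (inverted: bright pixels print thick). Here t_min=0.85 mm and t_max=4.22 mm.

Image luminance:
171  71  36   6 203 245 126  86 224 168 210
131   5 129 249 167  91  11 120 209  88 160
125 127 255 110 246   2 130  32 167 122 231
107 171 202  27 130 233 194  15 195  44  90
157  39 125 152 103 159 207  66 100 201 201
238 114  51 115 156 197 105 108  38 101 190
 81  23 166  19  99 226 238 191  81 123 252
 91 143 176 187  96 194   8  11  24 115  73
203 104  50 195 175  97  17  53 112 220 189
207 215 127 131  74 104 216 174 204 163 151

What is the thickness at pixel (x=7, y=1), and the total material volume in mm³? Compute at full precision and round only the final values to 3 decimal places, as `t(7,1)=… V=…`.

t(7,1)=2.436 V=391.794

span = t_max - t_min = 4.22 - 0.85 = 3.370
L(7,1) = 120, L_eff = 1 - 120/255 = 0.529412 (inverted)
t(7,1) = 4.22 - 3.370·0.529412 = 2.436
Σt over all 10·11 pixels = 1824596/6375 ≈ 286.2111373
V = pitch²·Σt = 1.17²·1824596/6375 = 391.794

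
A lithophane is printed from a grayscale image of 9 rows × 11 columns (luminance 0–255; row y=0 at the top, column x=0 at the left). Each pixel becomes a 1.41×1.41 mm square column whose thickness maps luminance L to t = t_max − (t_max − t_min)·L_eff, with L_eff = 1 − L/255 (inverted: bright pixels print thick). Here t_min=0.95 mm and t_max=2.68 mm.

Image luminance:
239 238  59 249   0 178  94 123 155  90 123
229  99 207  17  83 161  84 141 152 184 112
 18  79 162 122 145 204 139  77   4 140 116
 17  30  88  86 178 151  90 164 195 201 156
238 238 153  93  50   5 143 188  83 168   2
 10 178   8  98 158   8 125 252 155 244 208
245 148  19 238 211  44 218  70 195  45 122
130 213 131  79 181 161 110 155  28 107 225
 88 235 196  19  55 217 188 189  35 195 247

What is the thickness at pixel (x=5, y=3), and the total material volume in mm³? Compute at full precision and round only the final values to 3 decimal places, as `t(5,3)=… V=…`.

t(5,3)=1.974 V=363.982

span = t_max - t_min = 2.68 - 0.95 = 1.730
L(5,3) = 151, L_eff = 1 - 151/255 = 0.407843 (inverted)
t(5,3) = 2.68 - 1.730·0.407843 = 1.974
Σt over all 9·11 pixels = 2334277/12750 ≈ 183.0805490
V = pitch²·Σt = 1.41²·2334277/12750 = 363.982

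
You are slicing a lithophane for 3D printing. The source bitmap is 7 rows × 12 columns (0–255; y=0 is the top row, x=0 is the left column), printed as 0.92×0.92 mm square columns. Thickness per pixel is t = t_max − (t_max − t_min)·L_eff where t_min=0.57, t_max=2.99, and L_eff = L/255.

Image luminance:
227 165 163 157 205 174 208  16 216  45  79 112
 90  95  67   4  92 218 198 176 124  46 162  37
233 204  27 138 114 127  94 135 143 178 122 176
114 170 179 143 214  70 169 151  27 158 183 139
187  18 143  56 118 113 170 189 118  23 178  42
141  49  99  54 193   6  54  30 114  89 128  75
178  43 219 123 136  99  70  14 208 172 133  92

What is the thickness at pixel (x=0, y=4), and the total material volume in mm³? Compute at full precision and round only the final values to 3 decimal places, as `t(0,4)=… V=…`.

span = t_max - t_min = 2.99 - 0.57 = 2.420
L(0,4) = 187, L_eff = 187/255 = 0.733333
t(0,4) = 2.99 - 2.420·0.733333 = 1.215
Σt over all 7·12 pixels = 974486/6375 ≈ 152.8605490
V = pitch²·Σt = 0.92²·974486/6375 = 129.381

t(0,4)=1.215 V=129.381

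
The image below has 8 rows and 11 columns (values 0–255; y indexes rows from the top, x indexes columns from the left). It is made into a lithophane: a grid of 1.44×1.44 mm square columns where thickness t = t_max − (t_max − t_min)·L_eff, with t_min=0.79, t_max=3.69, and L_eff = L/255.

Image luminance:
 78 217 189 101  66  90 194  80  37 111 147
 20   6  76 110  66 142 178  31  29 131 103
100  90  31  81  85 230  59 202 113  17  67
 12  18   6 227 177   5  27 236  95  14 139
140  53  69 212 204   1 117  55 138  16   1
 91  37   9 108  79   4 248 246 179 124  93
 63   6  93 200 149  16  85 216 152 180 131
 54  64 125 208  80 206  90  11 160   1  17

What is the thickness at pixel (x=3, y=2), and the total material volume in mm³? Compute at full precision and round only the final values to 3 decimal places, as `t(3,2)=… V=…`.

span = t_max - t_min = 3.69 - 0.79 = 2.900
L(3,2) = 81, L_eff = 81/255 = 0.317647
t(3,2) = 3.69 - 2.900·0.317647 = 2.769
Σt over all 8·11 pixels = 57388/255 ≈ 225.0509804
V = pitch²·Σt = 1.44²·57388/255 = 466.666

t(3,2)=2.769 V=466.666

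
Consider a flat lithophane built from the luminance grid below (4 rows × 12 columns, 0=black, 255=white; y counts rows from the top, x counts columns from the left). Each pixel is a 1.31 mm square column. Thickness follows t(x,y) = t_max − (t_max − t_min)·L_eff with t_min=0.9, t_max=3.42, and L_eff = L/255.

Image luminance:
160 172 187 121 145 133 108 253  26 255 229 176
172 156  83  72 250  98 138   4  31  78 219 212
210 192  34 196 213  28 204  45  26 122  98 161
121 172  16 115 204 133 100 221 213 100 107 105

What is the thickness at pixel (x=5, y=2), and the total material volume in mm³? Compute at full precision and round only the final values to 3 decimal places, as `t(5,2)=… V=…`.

span = t_max - t_min = 3.42 - 0.9 = 2.520
L(5,2) = 28, L_eff = 28/255 = 0.109804
t(5,2) = 3.42 - 2.520·0.109804 = 3.143
Σt over all 4·12 pixels = 209946/2125 ≈ 98.7981176
V = pitch²·Σt = 1.31²·209946/2125 = 169.547

t(5,2)=3.143 V=169.547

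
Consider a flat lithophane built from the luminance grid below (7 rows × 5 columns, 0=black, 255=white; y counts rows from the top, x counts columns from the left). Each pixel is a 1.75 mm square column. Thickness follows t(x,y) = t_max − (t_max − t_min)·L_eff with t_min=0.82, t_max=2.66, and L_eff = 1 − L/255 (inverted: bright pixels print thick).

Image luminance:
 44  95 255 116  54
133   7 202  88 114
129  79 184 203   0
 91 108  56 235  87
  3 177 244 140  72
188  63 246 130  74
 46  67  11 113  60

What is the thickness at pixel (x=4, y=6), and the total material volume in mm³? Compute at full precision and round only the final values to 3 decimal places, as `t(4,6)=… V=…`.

span = t_max - t_min = 2.66 - 0.82 = 1.840
L(4,6) = 60, L_eff = 1 - 60/255 = 0.764706 (inverted)
t(4,6) = 2.66 - 1.840·0.764706 = 1.253
Σt over all 7·5 pixels = 726013/12750 ≈ 56.9421961
V = pitch²·Σt = 1.75²·726013/12750 = 174.385

t(4,6)=1.253 V=174.385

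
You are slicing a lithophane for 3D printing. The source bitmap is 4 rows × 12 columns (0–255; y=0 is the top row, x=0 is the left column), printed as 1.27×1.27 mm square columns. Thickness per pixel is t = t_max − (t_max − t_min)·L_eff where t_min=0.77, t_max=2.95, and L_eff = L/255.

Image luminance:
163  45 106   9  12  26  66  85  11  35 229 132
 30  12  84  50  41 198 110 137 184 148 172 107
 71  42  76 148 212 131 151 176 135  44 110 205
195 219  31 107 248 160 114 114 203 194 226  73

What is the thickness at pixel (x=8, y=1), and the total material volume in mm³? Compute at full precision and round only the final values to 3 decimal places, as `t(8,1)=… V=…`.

span = t_max - t_min = 2.95 - 0.77 = 2.180
L(8,1) = 184, L_eff = 184/255 = 0.721569
t(8,1) = 2.95 - 2.180·0.721569 = 1.377
Σt over all 4·12 pixels = 399169/4250 ≈ 93.9221176
V = pitch²·Σt = 1.27²·399169/4250 = 151.487

t(8,1)=1.377 V=151.487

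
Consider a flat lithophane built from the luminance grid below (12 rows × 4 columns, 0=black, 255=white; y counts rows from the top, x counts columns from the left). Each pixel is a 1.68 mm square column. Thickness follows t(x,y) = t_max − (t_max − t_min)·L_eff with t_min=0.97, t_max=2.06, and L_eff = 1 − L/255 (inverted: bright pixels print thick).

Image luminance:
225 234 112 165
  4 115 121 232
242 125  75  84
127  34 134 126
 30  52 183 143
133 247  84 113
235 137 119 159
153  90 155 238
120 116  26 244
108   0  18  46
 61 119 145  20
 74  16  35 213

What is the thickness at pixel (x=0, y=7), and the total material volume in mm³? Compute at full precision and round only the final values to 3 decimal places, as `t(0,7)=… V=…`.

span = t_max - t_min = 2.06 - 0.97 = 1.090
L(0,7) = 153, L_eff = 1 - 153/255 = 0.400000 (inverted)
t(0,7) = 2.06 - 1.090·0.400000 = 1.624
Σt over all 12·4 pixels = 606021/8500 ≈ 71.2965882
V = pitch²·Σt = 1.68²·606021/8500 = 201.227

t(0,7)=1.624 V=201.227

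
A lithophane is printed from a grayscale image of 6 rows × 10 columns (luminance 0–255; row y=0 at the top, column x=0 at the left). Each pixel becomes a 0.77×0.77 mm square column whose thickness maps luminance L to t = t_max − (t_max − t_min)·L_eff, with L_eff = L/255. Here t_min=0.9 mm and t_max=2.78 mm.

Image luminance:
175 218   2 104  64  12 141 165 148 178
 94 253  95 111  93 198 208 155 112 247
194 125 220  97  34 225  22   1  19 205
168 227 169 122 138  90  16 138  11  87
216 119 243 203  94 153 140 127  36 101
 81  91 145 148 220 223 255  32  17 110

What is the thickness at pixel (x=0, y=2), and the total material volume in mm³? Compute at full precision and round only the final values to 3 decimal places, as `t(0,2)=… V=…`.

span = t_max - t_min = 2.78 - 0.9 = 1.880
L(0,2) = 194, L_eff = 194/255 = 0.760784
t(0,2) = 2.78 - 1.880·0.760784 = 1.350
Σt over all 6·10 pixels = 139021/1275 ≈ 109.0360784
V = pitch²·Σt = 0.77²·139021/1275 = 64.647

t(0,2)=1.350 V=64.647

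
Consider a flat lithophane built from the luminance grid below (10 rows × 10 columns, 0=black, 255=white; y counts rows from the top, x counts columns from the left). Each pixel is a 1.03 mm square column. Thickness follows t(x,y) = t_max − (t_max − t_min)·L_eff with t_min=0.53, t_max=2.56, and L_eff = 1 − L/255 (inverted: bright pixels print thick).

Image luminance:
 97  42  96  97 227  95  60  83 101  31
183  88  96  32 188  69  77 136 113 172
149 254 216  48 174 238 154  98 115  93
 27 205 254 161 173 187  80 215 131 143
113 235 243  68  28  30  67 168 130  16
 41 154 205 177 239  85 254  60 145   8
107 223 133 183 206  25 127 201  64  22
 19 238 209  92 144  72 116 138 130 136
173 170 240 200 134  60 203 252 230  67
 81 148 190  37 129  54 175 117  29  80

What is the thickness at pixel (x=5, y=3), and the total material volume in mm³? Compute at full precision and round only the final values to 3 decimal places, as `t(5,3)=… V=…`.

span = t_max - t_min = 2.56 - 0.53 = 2.030
L(5,3) = 187, L_eff = 1 - 187/255 = 0.266667 (inverted)
t(5,3) = 2.56 - 2.030·0.266667 = 2.019
Σt over all 10·10 pixels = 1997077/12750 ≈ 156.6334902
V = pitch²·Σt = 1.03²·1997077/12750 = 166.172

t(5,3)=2.019 V=166.172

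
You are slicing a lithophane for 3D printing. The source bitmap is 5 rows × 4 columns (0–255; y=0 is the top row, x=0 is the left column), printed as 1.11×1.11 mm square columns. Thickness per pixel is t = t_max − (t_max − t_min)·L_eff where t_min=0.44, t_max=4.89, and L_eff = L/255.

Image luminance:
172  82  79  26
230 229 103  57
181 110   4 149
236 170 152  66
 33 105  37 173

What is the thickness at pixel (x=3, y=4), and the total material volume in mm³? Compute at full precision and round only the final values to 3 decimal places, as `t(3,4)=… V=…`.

span = t_max - t_min = 4.89 - 0.44 = 4.450
L(3,4) = 173, L_eff = 173/255 = 0.678431
t(3,4) = 4.89 - 4.450·0.678431 = 1.871
Σt over all 5·4 pixels = 47619/850 ≈ 56.0223529
V = pitch²·Σt = 1.11²·47619/850 = 69.025

t(3,4)=1.871 V=69.025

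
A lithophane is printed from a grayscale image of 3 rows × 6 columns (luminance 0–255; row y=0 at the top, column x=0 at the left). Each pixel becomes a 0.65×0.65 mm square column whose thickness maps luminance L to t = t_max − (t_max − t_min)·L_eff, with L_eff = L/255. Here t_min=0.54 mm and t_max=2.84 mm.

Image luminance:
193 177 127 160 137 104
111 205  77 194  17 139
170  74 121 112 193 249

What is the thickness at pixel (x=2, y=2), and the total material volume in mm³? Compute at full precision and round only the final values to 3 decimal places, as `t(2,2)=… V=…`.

t(2,2)=1.749 V=11.843

span = t_max - t_min = 2.84 - 0.54 = 2.300
L(2,2) = 121, L_eff = 121/255 = 0.474510
t(2,2) = 2.84 - 2.300·0.474510 = 1.749
Σt over all 3·6 pixels = 35738/1275 ≈ 28.0298039
V = pitch²·Σt = 0.65²·35738/1275 = 11.843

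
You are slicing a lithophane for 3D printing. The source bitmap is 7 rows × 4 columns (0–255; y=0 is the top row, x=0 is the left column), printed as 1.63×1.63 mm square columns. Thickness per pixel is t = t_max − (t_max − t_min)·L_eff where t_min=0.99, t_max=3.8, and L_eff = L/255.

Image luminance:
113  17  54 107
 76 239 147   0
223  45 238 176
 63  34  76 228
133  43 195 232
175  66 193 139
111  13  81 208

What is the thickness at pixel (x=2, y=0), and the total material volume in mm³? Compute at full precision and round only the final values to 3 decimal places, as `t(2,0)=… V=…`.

t(2,0)=3.205 V=182.417

span = t_max - t_min = 3.8 - 0.99 = 2.810
L(2,0) = 54, L_eff = 54/255 = 0.211765
t(2,0) = 3.8 - 2.810·0.211765 = 3.205
Σt over all 7·4 pixels = 70031/1020 ≈ 68.6578431
V = pitch²·Σt = 1.63²·70031/1020 = 182.417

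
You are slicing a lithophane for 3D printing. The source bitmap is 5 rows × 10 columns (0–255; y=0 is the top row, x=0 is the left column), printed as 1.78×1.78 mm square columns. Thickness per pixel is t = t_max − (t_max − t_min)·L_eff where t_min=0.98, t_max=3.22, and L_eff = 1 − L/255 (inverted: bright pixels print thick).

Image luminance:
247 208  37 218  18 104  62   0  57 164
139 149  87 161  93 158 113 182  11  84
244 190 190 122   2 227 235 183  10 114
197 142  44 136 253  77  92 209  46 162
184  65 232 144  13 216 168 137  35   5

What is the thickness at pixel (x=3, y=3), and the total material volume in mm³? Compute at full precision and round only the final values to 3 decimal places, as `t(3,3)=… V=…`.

span = t_max - t_min = 3.22 - 0.98 = 2.240
L(3,3) = 136, L_eff = 1 - 136/255 = 0.466667 (inverted)
t(3,3) = 3.22 - 2.240·0.466667 = 2.175
Σt over all 5·10 pixels = 222957/2125 ≈ 104.9209412
V = pitch²·Σt = 1.78²·222957/2125 = 332.432

t(3,3)=2.175 V=332.432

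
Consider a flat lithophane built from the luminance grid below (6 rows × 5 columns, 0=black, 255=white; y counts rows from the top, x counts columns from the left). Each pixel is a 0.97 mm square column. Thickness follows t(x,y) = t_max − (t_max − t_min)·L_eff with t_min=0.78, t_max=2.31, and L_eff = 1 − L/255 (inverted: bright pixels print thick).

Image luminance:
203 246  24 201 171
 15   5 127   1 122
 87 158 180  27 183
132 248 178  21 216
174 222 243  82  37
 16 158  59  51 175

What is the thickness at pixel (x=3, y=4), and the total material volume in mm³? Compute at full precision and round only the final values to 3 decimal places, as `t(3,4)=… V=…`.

span = t_max - t_min = 2.31 - 0.78 = 1.530
L(3,4) = 82, L_eff = 1 - 82/255 = 0.678431 (inverted)
t(3,4) = 2.31 - 1.530·0.678431 = 1.272
Σt over all 6·5 pixels = 45.972
V = pitch²·Σt = 0.97²·45.972 = 43.255

t(3,4)=1.272 V=43.255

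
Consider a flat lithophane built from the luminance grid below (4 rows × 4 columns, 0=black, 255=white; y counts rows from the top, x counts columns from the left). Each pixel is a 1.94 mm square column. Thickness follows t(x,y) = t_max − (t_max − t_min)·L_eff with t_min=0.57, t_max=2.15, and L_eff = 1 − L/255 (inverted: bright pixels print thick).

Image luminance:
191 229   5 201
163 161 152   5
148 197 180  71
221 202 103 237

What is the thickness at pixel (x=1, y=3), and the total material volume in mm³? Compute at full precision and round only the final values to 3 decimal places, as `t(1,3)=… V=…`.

t(1,3)=1.822 V=91.830

span = t_max - t_min = 2.15 - 0.57 = 1.580
L(1,3) = 202, L_eff = 1 - 202/255 = 0.207843 (inverted)
t(1,3) = 2.15 - 1.580·0.207843 = 1.822
Σt over all 4·4 pixels = 51849/2125 ≈ 24.3995294
V = pitch²·Σt = 1.94²·51849/2125 = 91.830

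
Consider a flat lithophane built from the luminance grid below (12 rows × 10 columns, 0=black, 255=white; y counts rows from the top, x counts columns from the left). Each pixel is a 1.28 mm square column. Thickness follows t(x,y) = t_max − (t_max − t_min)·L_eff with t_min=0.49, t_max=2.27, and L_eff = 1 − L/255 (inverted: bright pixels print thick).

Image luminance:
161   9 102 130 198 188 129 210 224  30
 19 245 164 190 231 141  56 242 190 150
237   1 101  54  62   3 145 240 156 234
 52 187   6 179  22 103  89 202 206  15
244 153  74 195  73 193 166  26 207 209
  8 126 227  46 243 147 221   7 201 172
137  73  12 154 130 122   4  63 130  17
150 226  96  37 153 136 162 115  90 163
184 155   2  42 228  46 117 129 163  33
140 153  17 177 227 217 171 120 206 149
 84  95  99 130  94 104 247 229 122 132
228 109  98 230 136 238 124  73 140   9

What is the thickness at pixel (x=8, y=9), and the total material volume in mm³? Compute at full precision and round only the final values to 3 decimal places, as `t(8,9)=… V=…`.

t(8,9)=1.928 V=277.129

span = t_max - t_min = 2.27 - 0.49 = 1.780
L(8,9) = 206, L_eff = 1 - 206/255 = 0.192157 (inverted)
t(8,9) = 2.27 - 1.780·0.192157 = 1.928
Σt over all 12·10 pixels = 1078306/6375 ≈ 169.1460392
V = pitch²·Σt = 1.28²·1078306/6375 = 277.129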